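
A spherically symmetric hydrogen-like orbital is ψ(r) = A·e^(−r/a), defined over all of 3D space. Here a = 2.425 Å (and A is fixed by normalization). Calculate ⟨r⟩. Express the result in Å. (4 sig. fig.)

⟨r⟩ ≈ 3.638 Å

By definition ⟨r⟩ = ∫ r |ψ(r)|² 4πr² dr.
Recall ∫₀^∞ r^m e^(−r/β) dr = m!·β^(m+1), the ratio of the moment integral to the normalization integral gives ⟨r⟩ = 3·a/2.
Putting a = 2.425 gives 3.6375.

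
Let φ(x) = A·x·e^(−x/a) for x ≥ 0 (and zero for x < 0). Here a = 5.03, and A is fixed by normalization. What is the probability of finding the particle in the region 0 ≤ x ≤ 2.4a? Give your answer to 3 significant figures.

|φ|² is the probability density, so P = ∫_{0}^{2.4a} |φ|² dx.
The normalization integral ∫|φ|²dx over the whole domain equals a^3/4·A², and A² cancels in the ratio.
In terms of u = x/a (A² and the length scale cancel between numerator and denominator), P = [∫_{0}^{2.4} u^2·e^(-2·u) du] / [∫_{0}^{∞} u^2·e^(-2·u) du].
With ∫ u^2·e^(-2·u) du = -(2·u^2 + 2·u + 1)·e^(-2·u)/4 + C, the region integral is 1/4 - 433·e^(-24/5)/100 and the full one is 1/4.
The result is P = 0.8575.

P ≈ 0.857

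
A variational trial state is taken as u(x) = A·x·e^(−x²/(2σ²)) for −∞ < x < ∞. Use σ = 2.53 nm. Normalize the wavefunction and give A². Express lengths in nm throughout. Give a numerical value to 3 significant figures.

The normalization condition is ∫|u|² dx = 1 from −∞ to ∞.
Differentiating ∫e^(−αx²) dx = √(π/α) under α to get the higher moments, carrying out the integral gives A² · √(π)·σ^3/2.
So A² = (√(π)·σ^3/2)^(−1).
Substituting σ = 2.53 gives A² = 0.06968, so A = 0.2640.

A^2 ≈ 0.0697 nm^(-3)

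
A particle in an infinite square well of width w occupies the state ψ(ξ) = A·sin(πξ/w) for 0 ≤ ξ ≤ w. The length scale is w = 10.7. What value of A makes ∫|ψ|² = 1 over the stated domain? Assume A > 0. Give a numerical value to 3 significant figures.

A ≈ 0.432

Normalization requires ∫|ψ|² dξ = 1, integrated from 0 to w.
Using sin²θ = (1 − cos 2θ)/2, ∫|ψ|² dξ = A²·(w/2).
Hence A² = 1/[w/2].
Plugging in w = 10.7 yields A = 0.4323.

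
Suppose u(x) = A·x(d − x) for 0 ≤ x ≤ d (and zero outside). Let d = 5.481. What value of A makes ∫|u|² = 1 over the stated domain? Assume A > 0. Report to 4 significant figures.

Normalization requires ∫|u|² dx = 1, integrated from 0 to d.
Carrying out the integral gives A² · d^5/30.
With d = 5.481: A² = 0.0060649 and A = 0.077877.

A ≈ 0.07788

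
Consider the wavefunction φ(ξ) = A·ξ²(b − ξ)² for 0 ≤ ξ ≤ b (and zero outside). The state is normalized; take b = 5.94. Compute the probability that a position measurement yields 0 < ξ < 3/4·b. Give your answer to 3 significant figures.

|φ|² is the probability density, so P = ∫_{0}^{3/4·b} |φ|² dξ.
The normalization integral ∫|φ|²dξ over the whole domain equals b^9/630·A², and A² cancels in the ratio.
In terms of u = ξ/b (A² and the length scale cancel between numerator and denominator), P = [∫_{0}^{3/4} u^4·(1 - u)^4 du] / [∫_{0}^{1} u^4·(1 - u)^4 du].
An antiderivative of u^4·(1 - u)^4 is u^5·(70·u^4 - 315·u^3 + 540·u^2 - 420·u + 126)/630; evaluating from 0 to 3/4 gives ≈ 0.0015096, while the full integral is 1/630.
The result is P = 0.9511.

P ≈ 0.951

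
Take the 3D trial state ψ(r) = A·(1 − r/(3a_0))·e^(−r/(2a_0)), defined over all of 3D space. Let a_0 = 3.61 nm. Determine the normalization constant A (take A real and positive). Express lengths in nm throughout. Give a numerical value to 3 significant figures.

A ≈ 0.0504 nm^(-3/2)

We need A² ∫|f|² 4πr² dr = 1, taking the integral from 0 to ∞.
Carrying out the integral gives A² · 8·π·a_0^3/3.
So A² = (8·π·a_0^3/3)^(−1).
With a_0 = 3.61: A² = 0.002537 and A = 0.05037.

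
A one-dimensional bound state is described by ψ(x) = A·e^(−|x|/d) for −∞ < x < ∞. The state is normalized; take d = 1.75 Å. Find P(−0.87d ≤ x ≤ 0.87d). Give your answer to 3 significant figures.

|ψ|² is the probability density, so P = ∫_{−0.87d}^{0.87d} |ψ|² dx.
Since A² = 1/(d), this is the region integral divided by the full normalization integral.
By symmetry take twice the x ≥ 0 contribution in numerator and denominator; the 2's cancel. Substituting u = x/d, A² and the length scale cancel in the ratio: P = ∫_{0}^{0.87} e^(-2·u) du / ∫_{0}^{∞} e^(-2·u) du.
With ∫ e^(-2·u) du = -e^(-2·u)/2 + C, the region integral is 1/2 - e^(-87/50)/2 and the full one is 1/2.
Taking the ratio, P = 0.8245.

P ≈ 0.824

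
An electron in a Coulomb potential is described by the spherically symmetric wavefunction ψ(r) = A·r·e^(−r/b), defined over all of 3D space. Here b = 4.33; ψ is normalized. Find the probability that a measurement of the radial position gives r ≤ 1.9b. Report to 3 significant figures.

With dV = 4πr²dr, the probability is ∫|ψ|² dV over r ≤ 1.9b.
A² is fixed by ∫₀^∞ 4πr²|ψ|² dr = 1, i.e. A² = (3·π·b^5)^(−1).
Let u = r/b; then A², 4π and the length scale all cancel, so P = ∫_{0}^{1.9} u^4·e^(-2·u) du ÷ ∫_{0}^{∞} u^4·e^(-2·u) du.
With ∫ u^4·e^(-2·u) du = -(u^4/2 + u^3 + 3·u^2/2 + 3·u/2 + 3/4)·e^(-2·u) + C, the region integral is ≈ 0.24912 and the full one is 3/4.
Taking the ratio yields P = 0.3322.

P ≈ 0.332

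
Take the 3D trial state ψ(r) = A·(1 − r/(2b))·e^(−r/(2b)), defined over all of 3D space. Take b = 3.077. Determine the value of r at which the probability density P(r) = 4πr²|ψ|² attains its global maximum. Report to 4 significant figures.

r ≈ 16.11

Differentiate P(r) = 4πr²|ψ|² with respect to r and set to zero.
Solving yields r = b·(√(5) + 3).
With b = 3.077, the most probable radial distance is 16.111.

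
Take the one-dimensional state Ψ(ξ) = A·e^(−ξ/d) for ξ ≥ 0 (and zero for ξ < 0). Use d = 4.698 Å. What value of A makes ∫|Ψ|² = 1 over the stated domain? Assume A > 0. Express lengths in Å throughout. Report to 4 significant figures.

We need A² ∫|f|² dξ = 1, taking the integral from 0 to ∞.
Recall ∫₀^∞ ξ^m e^(−ξ/β) dξ = m!·β^(m+1), with Ψ = A·e^(−ξ/d), the integral evaluates to A²·[d/2].
Substituting d = 4.698 gives A² = 0.42571, so A = 0.65247.

A ≈ 0.6525 Å^(-1/2)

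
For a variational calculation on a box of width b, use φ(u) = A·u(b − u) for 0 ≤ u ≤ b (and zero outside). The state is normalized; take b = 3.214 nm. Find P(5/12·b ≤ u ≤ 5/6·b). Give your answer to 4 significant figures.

|φ|² is the probability density, so P = ∫_{5/12·b}^{5/6·b} |φ|² du.
Since A² = 1/(b^5/30), this is the region integral divided by the full normalization integral.
In terms of t = u/b (A² and the length scale cancel between numerator and denominator), P = [∫_{5/12}^{5/6} t^2·(1 - t)^2 dt] / [∫_{0}^{1} t^2·(1 - t)^2 dt].
With ∫ t^2·(1 - t)^2 dt = t^3·(6·t^2 - 15·t + 10)/30 + C, the region integral is ≈ 0.0205962 and the full one is 1/30.
This works out to P = 0.61789.

P ≈ 0.6179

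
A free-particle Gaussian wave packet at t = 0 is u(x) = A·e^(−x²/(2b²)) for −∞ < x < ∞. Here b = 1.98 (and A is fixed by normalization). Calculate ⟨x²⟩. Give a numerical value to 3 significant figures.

⟨x^2⟩ ≈ 1.96

By definition ⟨x²⟩ = ∫ x^2 |u(x)|² dx.
Since the A² factors cancel between numerator and denominator, ⟨x²⟩ = b^2/2.
With b = 1.98, ⟨x^2⟩ = 1.960.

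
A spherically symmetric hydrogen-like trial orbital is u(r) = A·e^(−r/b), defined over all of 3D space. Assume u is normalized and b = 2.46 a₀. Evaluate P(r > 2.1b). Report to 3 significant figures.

P ≈ 0.210

Integrate the radial probability density 4πr²|u|² over r > 2.1b.
Normalization gives A² = 1/(π·b^3).
Substituting t = r/b, A², 4π and the length scale all cancel in the ratio: P = ∫_{2.1}^{∞} t^2·e^(-2·t) dt / ∫_{0}^{∞} t^2·e^(-2·t) dt.
An antiderivative of t^2·e^(-2·t) is -(2·t^2 + 2·t + 1)·e^(-2·t)/4; evaluating from 2.1 to ∞ gives 701·e^(-21/5)/200, while the full integral is 1/4.
Taking the ratio yields P = 0.2102.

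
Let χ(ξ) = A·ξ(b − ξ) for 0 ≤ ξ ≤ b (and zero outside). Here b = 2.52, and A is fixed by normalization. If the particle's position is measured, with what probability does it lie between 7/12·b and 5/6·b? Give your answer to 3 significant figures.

The probability is P = ∫ |χ|² dξ over [7/12·b, 5/6·b].
With A² fixed by ∫|χ|² = 1, i.e. A² = (b^5/30)^(−1), substitute and integrate.
Substituting u = ξ/b, A² and the length scale cancel in the ratio: P = ∫_{7/12}^{5/6} u^2·(1 - u)^2 du / ∫_{0}^{1} u^2·(1 - u)^2 du.
With ∫ u^2·(1 - u)^2 du = u^3·(6·u^2 - 15·u + 10)/30 + C, the region integral is ≈ 0.010371 and the full one is 1/30.
This works out to P = 0.3111.

P ≈ 0.311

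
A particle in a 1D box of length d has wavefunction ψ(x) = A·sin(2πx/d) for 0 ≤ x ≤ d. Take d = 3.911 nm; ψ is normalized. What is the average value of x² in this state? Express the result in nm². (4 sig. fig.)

⟨x^2⟩ ≈ 4.905 nm^2

By definition ⟨x²⟩ = ∫ x^2 |ψ(x)|² dx.
Evaluating both integrals, ⟨x²⟩ = -d^2/(8·π^2) + d^2/3.
With d = 3.911, ⟨x^2⟩ = 4.9049.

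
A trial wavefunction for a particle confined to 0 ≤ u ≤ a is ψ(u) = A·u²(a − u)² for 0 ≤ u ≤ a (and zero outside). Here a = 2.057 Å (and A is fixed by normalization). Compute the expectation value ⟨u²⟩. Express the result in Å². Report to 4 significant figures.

⟨u^2⟩ ≈ 1.154 Å^2

The expectation value is the |ψ|²-weighted average of u^2: ∫ u^2|ψ|² du.
Expanding the polynomial and integrating term by term, since the A² factors cancel between numerator and denominator, ⟨u²⟩ = 3·a^2/11.
With a = 2.057, ⟨u^2⟩ = 1.1540.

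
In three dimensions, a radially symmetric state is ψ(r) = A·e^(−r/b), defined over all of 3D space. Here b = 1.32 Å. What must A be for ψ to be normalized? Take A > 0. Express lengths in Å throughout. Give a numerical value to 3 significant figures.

A ≈ 0.372 Å^(-3/2)

Require ∫ |ψ|² 4πr² dr = 1 over the whole domain.
The angular integral contributes 4π, leaving ∫₀^∞ r²|ψ|² dr.
∫|ψ|² 4πr² dr = A²·(π·b^3).
Hence A² = 1/[π·b^3].
Substituting b = 1.32 gives A² = 0.1384, so A = 0.3720.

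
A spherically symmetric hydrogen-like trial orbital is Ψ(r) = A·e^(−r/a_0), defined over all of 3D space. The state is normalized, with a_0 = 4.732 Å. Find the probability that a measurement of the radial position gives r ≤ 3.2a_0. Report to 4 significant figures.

With dV = 4πr²dr, the probability is ∫|Ψ|² dV over r ≤ 3.2a_0.
Normalization gives A² = 1/(π·a_0^3).
In terms of u = r/a_0 (A², 4π and the length scale all cancel between numerator and denominator), P = [∫_{0}^{3.2} u^2·e^(-2·u) du] / [∫_{0}^{∞} u^2·e^(-2·u) du].
Using ∫ u^2·e^(-2·u) du = -(2·u^2 + 2·u + 1)·e^(-2·u)/4, the numerator is 1/4 - 697·e^(-32/5)/100 and the denominator is 1/4.
Taking the ratio yields P = 0.95368.

P ≈ 0.9537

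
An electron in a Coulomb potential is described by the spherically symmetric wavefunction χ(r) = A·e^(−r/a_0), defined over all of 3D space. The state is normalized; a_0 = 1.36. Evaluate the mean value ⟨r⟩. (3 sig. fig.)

⟨r⟩ ≈ 2.04

⟨r⟩ = ∫ r |χ|² 4πr² dr over the full domain.
Since the A² factors cancel between numerator and denominator, ⟨r⟩ = 3·a_0/2.
Putting a_0 = 1.36 gives 2.040.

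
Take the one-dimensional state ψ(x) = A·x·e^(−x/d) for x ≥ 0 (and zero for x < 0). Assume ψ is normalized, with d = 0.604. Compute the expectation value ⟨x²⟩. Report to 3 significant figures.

⟨x^2⟩ ≈ 1.09

⟨x²⟩ = ∫ x^2 |ψ|² dx over the full domain.
Evaluating both integrals, ⟨x²⟩ = 3·d^2.
Putting d = 0.604 gives 1.094.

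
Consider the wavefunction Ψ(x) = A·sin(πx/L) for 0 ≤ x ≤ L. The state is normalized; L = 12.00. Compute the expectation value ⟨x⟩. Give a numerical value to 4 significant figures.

⟨x⟩ ≈ 6.000

The expectation value is the |Ψ|²-weighted average of x: ∫ x|Ψ|² dx.
The ratio of the moment integral to the normalization integral gives ⟨x⟩ = L/2.
With L = 12.00, ⟨x⟩ = 6.0000.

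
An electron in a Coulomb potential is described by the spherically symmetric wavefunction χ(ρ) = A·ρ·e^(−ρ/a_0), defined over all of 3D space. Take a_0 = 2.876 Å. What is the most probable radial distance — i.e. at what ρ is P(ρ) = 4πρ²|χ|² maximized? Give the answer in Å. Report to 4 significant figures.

The maximum of P(ρ) = 4πρ²|χ|² occurs where its derivative vanishes.
Solving yields ρ = 2·a_0.
With a_0 = 2.876, the most probable radial distance is 5.7520 Å.

ρ ≈ 5.752 Å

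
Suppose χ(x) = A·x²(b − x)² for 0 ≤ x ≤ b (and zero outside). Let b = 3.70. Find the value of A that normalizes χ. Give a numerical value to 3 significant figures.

The normalization condition is ∫|χ|² dx = 1 from 0 to b.
Expanding the polynomial and integrating term by term, ∫|χ|² dx = A²·(b^9/630).
Setting this equal to 1 gives A² = 1/(b^9/630).
Plugging in b = 3.70 yields A = 0.06962.

A ≈ 0.0696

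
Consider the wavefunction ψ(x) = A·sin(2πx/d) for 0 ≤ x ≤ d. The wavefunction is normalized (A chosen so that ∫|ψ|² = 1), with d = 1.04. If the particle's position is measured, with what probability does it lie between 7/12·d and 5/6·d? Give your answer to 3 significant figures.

P = ∫_{7/12·d}^{5/6·d} |ψ(x)|² dx.
With A² fixed by ∫|ψ|² = 1, i.e. A² = (d/2)^(−1), substitute and integrate.
Let u = x/d; then A² and the length scale cancel, so P = ∫_{7/12}^{5/6} sin(2·π·u)^2 du ÷ ∫_{0}^{1} sin(2·π·u)^2 du.
With ∫ sin(2·π·u)^2 du = u/2 - sin(4·π·u)/(8·π) + C, the region integral is √(3)/(8·π) + 1/8 and the full one is 1/2.
The result is P = (√(3) + π)/(4·π).

P ≈ 0.388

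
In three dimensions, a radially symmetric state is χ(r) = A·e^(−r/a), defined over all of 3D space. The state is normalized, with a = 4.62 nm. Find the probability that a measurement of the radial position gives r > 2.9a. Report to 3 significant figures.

P ≈ 0.0715

Integrate the radial probability density 4πr²|χ|² over r > 2.9a.
A² is fixed by ∫₀^∞ 4πr²|χ|² dr = 1, i.e. A² = (π·a^3)^(−1).
Let u = r/a; then A², 4π and the length scale all cancel, so P = ∫_{2.9}^{∞} u^2·e^(-2·u) du ÷ ∫_{0}^{∞} u^2·e^(-2·u) du.
Using ∫ u^2·e^(-2·u) du = -(2·u^2 + 2·u + 1)·e^(-2·u)/4, the numerator is 1181·e^(-29/5)/200 and the denominator is 1/4.
The region integral divided by the full integral gives P = 0.07151.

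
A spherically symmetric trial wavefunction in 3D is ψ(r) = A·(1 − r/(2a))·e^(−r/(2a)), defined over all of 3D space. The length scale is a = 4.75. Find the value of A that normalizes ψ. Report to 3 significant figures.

A ≈ 0.0193

We need A² ∫|f|² 4πr² dr = 1, taking the integral from 0 to ∞.
The integral (without the A² prefactor) comes out to 8·π·a^3.
Hence A² = 1/[8·π·a^3].
With a = 4.75: A² = 0.0003713 and A = 0.01927.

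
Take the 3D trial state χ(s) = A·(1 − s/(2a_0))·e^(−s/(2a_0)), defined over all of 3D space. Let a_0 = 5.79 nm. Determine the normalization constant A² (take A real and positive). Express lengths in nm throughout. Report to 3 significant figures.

A^2 ≈ 0.000205 nm^(-3)

The normalization condition is ∫|χ|² 4πs² ds = 1 from 0 to ∞.
In 3D with spherical symmetry the volume element is 4πs² ds.
Recall ∫₀^∞ s^m e^(−s/β) ds = m!·β^(m+1), the integral (without the A² prefactor) comes out to 8·π·a_0^3.
Hence A² = 1/[8·π·a_0^3].
Substituting a_0 = 5.79 gives A² = 0.0002050, so A = 0.01432.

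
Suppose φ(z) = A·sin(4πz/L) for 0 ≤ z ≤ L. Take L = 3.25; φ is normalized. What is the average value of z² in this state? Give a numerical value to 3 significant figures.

⟨z²⟩ = ∫ z^2 |φ|² dz over the full domain.
With ∫₀^L sin²(nπz/L) dz = L/2, the ratio of the moment integral to the normalization integral gives ⟨z²⟩ = -L^2/(32·π^2) + L^2/3.
Putting L = 3.25 gives 3.487.

⟨z^2⟩ ≈ 3.49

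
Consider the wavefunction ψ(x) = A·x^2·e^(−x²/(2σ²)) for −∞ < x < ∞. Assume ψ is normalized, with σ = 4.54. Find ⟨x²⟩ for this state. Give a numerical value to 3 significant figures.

⟨x^2⟩ ≈ 51.5

⟨x²⟩ = ∫ x^2 |ψ|² dx over the full domain.
Evaluating both integrals, ⟨x²⟩ = 5·σ^2/2.
With σ = 4.54, ⟨x^2⟩ = 51.53.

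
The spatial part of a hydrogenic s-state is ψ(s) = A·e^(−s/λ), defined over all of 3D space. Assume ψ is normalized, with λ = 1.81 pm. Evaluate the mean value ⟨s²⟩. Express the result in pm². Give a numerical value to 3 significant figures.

⟨s²⟩ = ∫ s^2 |ψ|² 4πs² ds over the full domain.
With ∫₀^∞ s^4 e^(−αs) ds = 4!/α^5, since the A² factors cancel between numerator and denominator, ⟨s²⟩ = 3·λ^2.
Putting λ = 1.81 gives 9.828.

⟨s^2⟩ ≈ 9.83 pm^2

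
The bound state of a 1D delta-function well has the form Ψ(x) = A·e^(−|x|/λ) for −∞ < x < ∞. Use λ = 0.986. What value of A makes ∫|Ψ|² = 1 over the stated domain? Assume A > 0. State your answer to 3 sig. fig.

We need A² ∫|f|² dx = 1, taking the integral from −∞ to ∞.
Recall ∫₀^∞ x^m e^(−x/β) dx = m!·β^(m+1), carrying out the integral gives A² · λ.
Setting this equal to 1 gives A² = 1/(λ).
Plugging in λ = 0.986 yields A = 1.007.

A ≈ 1.01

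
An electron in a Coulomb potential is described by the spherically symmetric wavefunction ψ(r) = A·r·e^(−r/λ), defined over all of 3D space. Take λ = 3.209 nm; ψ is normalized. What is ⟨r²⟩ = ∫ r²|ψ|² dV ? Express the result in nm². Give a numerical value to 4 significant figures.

The expectation value is the |ψ|²-weighted average of r^2: ∫ r^2|ψ|² 4πr² dr.
With ∫₀^∞ r^6 e^(−αr) dr = 6!/α^7, evaluating both integrals, ⟨r²⟩ = 15·λ^2/2.
Putting λ = 3.209 gives 77.233.

⟨r^2⟩ ≈ 77.23 nm^2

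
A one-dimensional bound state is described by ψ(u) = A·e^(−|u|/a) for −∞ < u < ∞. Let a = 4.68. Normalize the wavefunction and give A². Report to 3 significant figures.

A^2 ≈ 0.214

Require ∫ |ψ|² du = 1 over the whole domain.
Recall ∫₀^∞ u^m e^(−u/β) du = m!·β^(m+1), the integral (without the A² prefactor) comes out to a.
With a = 4.68: A² = 0.2137 and A = 0.4623.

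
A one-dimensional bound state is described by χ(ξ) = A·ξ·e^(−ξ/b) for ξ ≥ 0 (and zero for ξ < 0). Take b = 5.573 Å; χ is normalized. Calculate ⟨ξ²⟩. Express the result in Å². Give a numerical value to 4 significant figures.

⟨ξ^2⟩ ≈ 93.17 Å^2

By definition ⟨ξ²⟩ = ∫ ξ^2 |χ(ξ)|² dξ.
Using ∫₀^∞ ξⁿ e^(−αξ) dξ = n!/αⁿ⁺¹, evaluating both integrals, ⟨ξ²⟩ = 3·b^2.
With b = 5.573, ⟨ξ^2⟩ = 93.175.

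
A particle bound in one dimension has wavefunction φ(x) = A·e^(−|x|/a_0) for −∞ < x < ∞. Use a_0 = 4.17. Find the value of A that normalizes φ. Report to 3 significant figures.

Require ∫ |φ|² dx = 1 over the whole domain.
∫|φ|² dx = A²·(a_0).
Setting this equal to 1 gives A² = 1/(a_0).
Plugging in a_0 = 4.17 yields A = 0.4897.

A ≈ 0.490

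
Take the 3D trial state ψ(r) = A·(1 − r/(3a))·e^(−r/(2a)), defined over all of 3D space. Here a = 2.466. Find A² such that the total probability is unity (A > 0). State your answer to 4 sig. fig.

A^2 ≈ 0.007960

The normalization condition is ∫|ψ|² 4πr² dr = 1 from 0 to ∞.
(Spherical symmetry: dV = 4πr² dr.)
With ∫₀^∞ r^4 e^(−αr) dr = 4!/α^5, the integral (without the A² prefactor) comes out to 8·π·a^3/3.
Hence A² = 1/[8·π·a^3/3].
Plugging in a = 2.466 yields A = 0.089218.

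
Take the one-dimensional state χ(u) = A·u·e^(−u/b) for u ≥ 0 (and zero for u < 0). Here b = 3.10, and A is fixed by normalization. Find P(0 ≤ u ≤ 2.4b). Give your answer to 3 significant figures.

P = ∫_{0}^{2.4b} |χ(u)|² du.
Since A² = 1/(b^3/4), this is the region integral divided by the full normalization integral.
Let t = u/b; then A² and the length scale cancel, so P = ∫_{0}^{2.4} t^2·e^(-2·t) dt ÷ ∫_{0}^{∞} t^2·e^(-2·t) dt.
With ∫ t^2·e^(-2·t) dt = -(2·t^2 + 2·t + 1)·e^(-2·t)/4 + C, the region integral is 1/4 - 433·e^(-24/5)/100 and the full one is 1/4.
This works out to P = 0.8575.

P ≈ 0.857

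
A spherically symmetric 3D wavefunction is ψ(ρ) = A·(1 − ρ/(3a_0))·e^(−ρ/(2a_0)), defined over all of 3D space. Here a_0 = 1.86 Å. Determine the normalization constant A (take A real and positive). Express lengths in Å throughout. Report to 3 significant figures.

Normalization requires ∫|ψ|² 4πρ² dρ = 1, integrated from 0 to ∞.
Recall ∫₀^∞ ρ^m e^(−ρ/β) dρ = m!·β^(m+1), the integral (without the A² prefactor) comes out to 8·π·a_0^3/3.
So A² = (8·π·a_0^3/3)^(−1).
With a_0 = 1.86: A² = 0.01855 and A = 0.1362.

A ≈ 0.136 Å^(-3/2)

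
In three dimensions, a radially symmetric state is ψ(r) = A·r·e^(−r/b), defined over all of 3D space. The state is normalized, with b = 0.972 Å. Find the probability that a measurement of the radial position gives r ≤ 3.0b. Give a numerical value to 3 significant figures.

With dV = 4πr²dr, the probability is ∫|ψ|² dV over r ≤ 3.0b.
A² is fixed by ∫₀^∞ 4πr²|ψ|² dr = 1, i.e. A² = (3·π·b^5)^(−1).
Substituting u = r/b, A², 4π and the length scale all cancel in the ratio: P = ∫_{0}^{3.0} u^4·e^(-2·u) du / ∫_{0}^{∞} u^4·e^(-2·u) du.
With ∫ u^4·e^(-2·u) du = -(u^4/2 + u^3 + 3·u^2/2 + 3·u/2 + 3/4)·e^(-2·u) + C, the region integral is 3/4 - 345·e^(-6)/4 and the full one is 3/4.
This evaluates to P = 0.7149.

P ≈ 0.715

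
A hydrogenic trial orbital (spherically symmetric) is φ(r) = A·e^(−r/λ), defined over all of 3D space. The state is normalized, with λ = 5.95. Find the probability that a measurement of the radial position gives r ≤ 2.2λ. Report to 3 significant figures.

P ≈ 0.815

P = ∫ |φ|² 4πr² dr over r ≤ 2.2λ.
The full normalization integral is A²·[π·λ^3] = 1, fixing A².
Let u = r/λ; then A², 4π and the length scale all cancel, so P = ∫_{0}^{2.2} u^2·e^(-2·u) du ÷ ∫_{0}^{∞} u^2·e^(-2·u) du.
An antiderivative of u^2·e^(-2·u) is -(2·u^2 + 2·u + 1)·e^(-2·u)/4; evaluating from 0 to 2.2 gives 1/4 - 377·e^(-22/5)/100, while the full integral is 1/4.
This evaluates to P = 0.8149.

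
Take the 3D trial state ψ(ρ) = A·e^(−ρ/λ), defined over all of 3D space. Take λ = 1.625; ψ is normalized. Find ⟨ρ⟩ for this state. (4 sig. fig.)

⟨ρ⟩ ≈ 2.438

⟨ρ⟩ = ∫ ρ |ψ|² 4πρ² dρ over the full domain.
Evaluating both integrals, ⟨ρ⟩ = 3·λ/2.
Putting λ = 1.625 gives 2.4375.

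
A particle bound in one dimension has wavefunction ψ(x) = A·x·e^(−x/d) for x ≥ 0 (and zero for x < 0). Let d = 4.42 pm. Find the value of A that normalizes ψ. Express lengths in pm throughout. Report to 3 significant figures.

Normalization requires ∫|ψ|² dx = 1, integrated from 0 to ∞.
Recall ∫₀^∞ x^m e^(−x/β) dx = m!·β^(m+1), ∫|ψ|² dx = A²·(d^3/4).
Setting this equal to 1 gives A² = 1/(d^3/4).
Plugging in d = 4.42 yields A = 0.2152.

A ≈ 0.215 pm^(-3/2)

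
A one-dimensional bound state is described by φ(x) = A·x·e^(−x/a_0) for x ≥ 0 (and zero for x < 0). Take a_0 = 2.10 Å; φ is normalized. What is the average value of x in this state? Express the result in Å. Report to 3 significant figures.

By definition ⟨x⟩ = ∫ x |φ(x)|² dx.
Using ∫₀^∞ xⁿ e^(−αx) dx = n!/αⁿ⁺¹, the ratio of the moment integral to the normalization integral gives ⟨x⟩ = 3·a_0/2.
Putting a_0 = 2.10 gives 3.150.

⟨x⟩ ≈ 3.15 Å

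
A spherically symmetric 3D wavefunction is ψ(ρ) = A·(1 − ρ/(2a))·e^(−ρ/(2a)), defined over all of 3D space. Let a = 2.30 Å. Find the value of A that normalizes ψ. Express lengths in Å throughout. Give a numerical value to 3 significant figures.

Require ∫ |ψ|² 4πρ² dρ = 1 over the whole domain.
The angular integral contributes 4π, leaving ∫₀^∞ ρ²|ψ|² dρ.
Recall ∫₀^∞ ρ^m e^(−ρ/β) dρ = m!·β^(m+1), the integral (without the A² prefactor) comes out to 8·π·a^3.
So A² = (8·π·a^3)^(−1).
With a = 2.30: A² = 0.003270 and A = 0.05719.

A ≈ 0.0572 Å^(-3/2)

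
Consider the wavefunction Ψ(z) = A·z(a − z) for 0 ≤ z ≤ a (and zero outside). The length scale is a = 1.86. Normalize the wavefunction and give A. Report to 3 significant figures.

The normalization condition is ∫|Ψ|² dz = 1 from 0 to a.
Expanding the polynomial and integrating term by term, with Ψ = A·z(a − z), the integral evaluates to A²·[a^5/30].
Setting this equal to 1 gives A² = 1/(a^5/30).
Plugging in a = 1.86 yields A = 1.161.

A ≈ 1.16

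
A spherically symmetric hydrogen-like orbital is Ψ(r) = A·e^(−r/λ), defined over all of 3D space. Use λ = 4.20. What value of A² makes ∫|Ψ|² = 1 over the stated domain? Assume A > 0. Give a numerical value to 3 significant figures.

A^2 ≈ 0.00430

We need A² ∫|f|² 4πr² dr = 1, taking the integral from 0 to ∞.
(Spherical symmetry: dV = 4πr² dr.)
Recall ∫₀^∞ r^m e^(−r/β) dr = m!·β^(m+1), ∫|Ψ|² 4πr² dr = A²·(π·λ^3).
Setting this equal to 1 gives A² = 1/(π·λ^3).
Substituting λ = 4.20 gives A² = 0.004296, so A = 0.06555.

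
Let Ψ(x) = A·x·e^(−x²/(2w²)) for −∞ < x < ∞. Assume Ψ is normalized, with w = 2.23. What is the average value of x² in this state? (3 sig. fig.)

⟨x^2⟩ ≈ 7.46

The expectation value is the |Ψ|²-weighted average of x^2: ∫ x^2|Ψ|² dx.
Using the Gaussian integral ∫_{−∞}^{∞} e^(−αx²) dx = √(π/α), evaluating both integrals, ⟨x²⟩ = 3·w^2/2.
With w = 2.23, ⟨x^2⟩ = 7.459.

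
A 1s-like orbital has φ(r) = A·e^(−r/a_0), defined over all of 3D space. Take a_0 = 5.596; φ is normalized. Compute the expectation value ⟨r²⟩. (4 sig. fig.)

By definition ⟨r²⟩ = ∫ r^2 |φ(r)|² 4πr² dr.
The ratio of the moment integral to the normalization integral gives ⟨r²⟩ = 3·a_0^2.
With a_0 = 5.596, ⟨r^2⟩ = 93.946.

⟨r^2⟩ ≈ 93.95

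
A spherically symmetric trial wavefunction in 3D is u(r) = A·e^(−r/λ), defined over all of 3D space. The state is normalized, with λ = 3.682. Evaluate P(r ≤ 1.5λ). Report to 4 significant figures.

P ≈ 0.5768

Integrate the radial probability density 4πr²|u|² over r ≤ 1.5λ.
Normalization gives A² = 1/(π·λ^3).
Let t = r/λ; then A², 4π and the length scale all cancel, so P = ∫_{0}^{1.5} t^2·e^(-2·t) dt ÷ ∫_{0}^{∞} t^2·e^(-2·t) dt.
An antiderivative of t^2·e^(-2·t) is -(2·t^2 + 2·t + 1)·e^(-2·t)/4; evaluating from 0 to 1.5 gives 1/4 - 17·e^(-3)/8, while the full integral is 1/4.
The region integral divided by the full integral gives P = 0.57681.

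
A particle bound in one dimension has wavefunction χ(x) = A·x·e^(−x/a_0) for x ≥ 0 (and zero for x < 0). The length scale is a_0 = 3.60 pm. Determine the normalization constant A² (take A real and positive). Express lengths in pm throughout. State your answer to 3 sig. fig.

Require ∫ |χ|² dx = 1 over the whole domain.
Using ∫₀^∞ xⁿ e^(−αx) dx = n!/αⁿ⁺¹, with χ = A·x·e^(−x/a_0), the integral evaluates to A²·[a_0^3/4].
So A² = (a_0^3/4)^(−1).
Plugging in a_0 = 3.60 yields A = 0.2928.

A^2 ≈ 0.0857 pm^(-3)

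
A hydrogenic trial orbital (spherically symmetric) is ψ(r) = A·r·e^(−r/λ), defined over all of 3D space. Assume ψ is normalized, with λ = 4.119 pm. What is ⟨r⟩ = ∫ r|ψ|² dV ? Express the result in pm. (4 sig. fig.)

⟨r⟩ ≈ 10.30 pm

The expectation value is the |ψ|²-weighted average of r: ∫ r|ψ|² 4πr² dr.
With ∫₀^∞ r^5 e^(−αr) dr = 5!/α^6, the ratio of the moment integral to the normalization integral gives ⟨r⟩ = 5·λ/2.
Putting λ = 4.119 gives 10.298.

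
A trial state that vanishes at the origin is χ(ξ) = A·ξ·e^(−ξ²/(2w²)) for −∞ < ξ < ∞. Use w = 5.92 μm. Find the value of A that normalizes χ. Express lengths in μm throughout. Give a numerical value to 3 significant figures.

A ≈ 0.0737 μm^(-3/2)

Normalization requires ∫|χ|² dξ = 1, integrated from −∞ to ∞.
With ∫_{−∞}^{∞} ξ^(2m) e^(−αξ²) dξ = (2m−1)!!·√π / (2^m α^(m+1/2)), with χ = A·ξ·e^(−ξ²/(2w²)), the integral evaluates to A²·[√(π)·w^3/2].
So A² = (√(π)·w^3/2)^(−1).
With w = 5.92: A² = 0.005439 and A = 0.07375.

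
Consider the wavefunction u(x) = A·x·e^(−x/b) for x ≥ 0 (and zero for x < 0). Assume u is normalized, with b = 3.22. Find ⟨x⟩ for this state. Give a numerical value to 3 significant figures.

⟨x⟩ ≈ 4.83

⟨x⟩ = ∫ x |u|² dx over the full domain.
Recall ∫₀^∞ x^m e^(−x/β) dx = m!·β^(m+1), since the A² factors cancel between numerator and denominator, ⟨x⟩ = 3·b/2.
With b = 3.22, ⟨x⟩ = 4.830.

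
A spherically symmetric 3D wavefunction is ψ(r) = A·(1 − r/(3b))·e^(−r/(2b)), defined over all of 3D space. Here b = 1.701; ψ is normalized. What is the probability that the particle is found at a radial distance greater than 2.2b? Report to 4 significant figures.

With dV = 4πr²dr, the probability is ∫|ψ|² dV over r > 2.2b.
The full normalization integral is A²·[8·π·b^3/3] = 1, fixing A².
Let u = r/b; then A², 4π and the length scale all cancel, so P = ∫_{2.2}^{∞} u^2·(1 - u/3)^2·e^(-u) du ÷ ∫_{0}^{∞} u^2·(1 - u/3)^2·e^(-u) du.
Using ∫ u^2·(1 - u/3)^2·e^(-u) du = (-u^4 + 2·u^3 - 3·u^2 - 6·u - 6)·e^(-u)/9, the numerator is ≈ 0.441361 and the denominator is 2/3.
This evaluates to P = 0.66204.

P ≈ 0.6620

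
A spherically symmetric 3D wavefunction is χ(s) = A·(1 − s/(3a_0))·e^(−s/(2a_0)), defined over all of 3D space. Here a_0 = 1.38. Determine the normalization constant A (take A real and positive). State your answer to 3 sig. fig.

A ≈ 0.213

We need A² ∫|f|² 4πs² ds = 1, taking the integral from 0 to ∞.
The angular integral contributes 4π, leaving ∫₀^∞ s²|χ|² ds.
With χ = A·(1 − s/(3a_0))·e^(−s/(2a_0)), the integral evaluates to A²·[8·π·a_0^3/3].
Setting this equal to 1 gives A² = 1/(8·π·a_0^3/3).
With a_0 = 1.38: A² = 0.04542 and A = 0.2131.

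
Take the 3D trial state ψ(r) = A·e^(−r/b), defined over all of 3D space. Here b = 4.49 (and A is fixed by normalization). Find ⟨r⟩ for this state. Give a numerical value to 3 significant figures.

⟨r⟩ = ∫ r |ψ|² 4πr² dr over the full domain.
Using ∫₀^∞ rⁿ e^(−αr) dr = n!/αⁿ⁺¹, evaluating both integrals, ⟨r⟩ = 3·b/2.
Putting b = 4.49 gives 6.735.

⟨r⟩ ≈ 6.74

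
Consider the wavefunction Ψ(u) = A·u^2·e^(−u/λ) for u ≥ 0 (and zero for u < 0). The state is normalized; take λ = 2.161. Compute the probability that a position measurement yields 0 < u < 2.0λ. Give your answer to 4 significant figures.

|Ψ|² is the probability density, so P = ∫_{0}^{2.0λ} |Ψ|² du.
Since A² = 1/(3·λ^5/4), this is the region integral divided by the full normalization integral.
Substituting t = u/λ, A² and the length scale cancel in the ratio: P = ∫_{0}^{2.0} t^4·e^(-2·t) dt / ∫_{0}^{∞} t^4·e^(-2·t) dt.
Using ∫ t^4·e^(-2·t) dt = -(t^4/2 + t^3 + 3·t^2/2 + 3·t/2 + 3/4)·e^(-2·t), the numerator is 3/4 - 103·e^(-4)/4 and the denominator is 3/4.
The result is P = 0.37116.

P ≈ 0.3712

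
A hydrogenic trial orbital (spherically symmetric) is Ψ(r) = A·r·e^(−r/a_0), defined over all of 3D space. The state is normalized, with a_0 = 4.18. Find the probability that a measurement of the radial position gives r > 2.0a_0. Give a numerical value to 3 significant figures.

With dV = 4πr²dr, the probability is ∫|Ψ|² dV over r > 2.0a_0.
The full normalization integral is A²·[3·π·a_0^5] = 1, fixing A².
Substituting u = r/a_0, A², 4π and the length scale all cancel in the ratio: P = ∫_{2.0}^{∞} u^4·e^(-2·u) du / ∫_{0}^{∞} u^4·e^(-2·u) du.
With ∫ u^4·e^(-2·u) du = -(u^4/2 + u^3 + 3·u^2/2 + 3·u/2 + 3/4)·e^(-2·u) + C, the region integral is 103·e^(-4)/4 and the full one is 3/4.
This evaluates to P = 0.6288.

P ≈ 0.629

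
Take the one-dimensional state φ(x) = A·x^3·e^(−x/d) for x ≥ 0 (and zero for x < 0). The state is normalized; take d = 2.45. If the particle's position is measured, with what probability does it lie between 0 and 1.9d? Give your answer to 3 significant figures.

|φ|² is the probability density, so P = ∫_{0}^{1.9d} |φ|² dx.
With A² fixed by ∫|φ|² = 1, i.e. A² = (45·d^7/8)^(−1), substitute and integrate.
Substituting u = x/d, A² and the length scale cancel in the ratio: P = ∫_{0}^{1.9} u^6·e^(-2·u) du / ∫_{0}^{∞} u^6·e^(-2·u) du.
An antiderivative of u^6·e^(-2·u) is -(4·u^6 + 12·u^5 + 30·u^4 + 60·u^3 + 90·u^2 + 90·u + 45)·e^(-2·u)/8; evaluating from 0 to 1.9 gives ≈ 0.51127, while the full integral is 45/8.
The result is P = 0.09089.

P ≈ 0.0909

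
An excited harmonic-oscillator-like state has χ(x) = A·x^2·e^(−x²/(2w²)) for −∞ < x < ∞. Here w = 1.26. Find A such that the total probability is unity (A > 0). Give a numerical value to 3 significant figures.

A ≈ 0.487

Normalization requires ∫|χ|² dx = 1, integrated from −∞ to ∞.
Differentiating ∫e^(−αx²) dx = √(π/α) under α to get the higher moments, the integral (without the A² prefactor) comes out to 3·√(π)·w^5/4.
So A² = (3·√(π)·w^5/4)^(−1).
With w = 1.26: A² = 0.2369 and A = 0.4867.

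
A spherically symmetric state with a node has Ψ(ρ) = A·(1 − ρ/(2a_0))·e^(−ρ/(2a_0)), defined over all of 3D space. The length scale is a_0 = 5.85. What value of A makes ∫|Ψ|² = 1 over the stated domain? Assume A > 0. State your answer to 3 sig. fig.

A ≈ 0.0141

Require ∫ |Ψ|² 4πρ² dρ = 1 over the whole domain.
Recall ∫₀^∞ ρ^m e^(−ρ/β) dρ = m!·β^(m+1), ∫|Ψ|² 4πρ² dρ = A²·(8·π·a_0^3).
Hence A² = 1/[8·π·a_0^3].
With a_0 = 5.85: A² = 0.0001987 and A = 0.01410.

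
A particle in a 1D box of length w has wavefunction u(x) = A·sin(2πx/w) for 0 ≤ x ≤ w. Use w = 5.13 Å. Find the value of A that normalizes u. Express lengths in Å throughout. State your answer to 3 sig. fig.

We need A² ∫|f|² dx = 1, taking the integral from 0 to w.
With ∫₀^w sin²(nπx/w) dx = w/2, ∫|u|² dx = A²·(w/2).
So A² = (w/2)^(−1).
Plugging in w = 5.13 yields A = 0.6244.

A ≈ 0.624 Å^(-1/2)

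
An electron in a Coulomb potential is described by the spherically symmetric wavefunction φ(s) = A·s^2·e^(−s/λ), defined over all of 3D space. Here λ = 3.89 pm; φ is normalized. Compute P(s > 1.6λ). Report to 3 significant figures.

P ≈ 0.955

Integrate the radial probability density 4πs²|φ|² over s > 1.6λ.
A² is fixed by ∫₀^∞ 4πs²|φ|² ds = 1, i.e. A² = (45·π·λ^7/2)^(−1).
Substituting u = s/λ, A², 4π and the length scale all cancel in the ratio: P = ∫_{1.6}^{∞} u^6·e^(-2·u) du / ∫_{0}^{∞} u^6·e^(-2·u) du.
An antiderivative of u^6·e^(-2·u) is -(4·u^6 + 12·u^5 + 30·u^4 + 60·u^3 + 90·u^2 + 90·u + 45)·e^(-2·u)/8; evaluating from 1.6 to ∞ gives ≈ 5.3740, while the full integral is 45/8.
This evaluates to P = 0.9554.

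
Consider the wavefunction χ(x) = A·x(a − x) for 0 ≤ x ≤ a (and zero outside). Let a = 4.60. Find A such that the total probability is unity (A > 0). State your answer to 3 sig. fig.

The normalization condition is ∫|χ|² dx = 1 from 0 to a.
Expanding the polynomial and integrating term by term, carrying out the integral gives A² · a^5/30.
So A² = (a^5/30)^(−1).
Substituting a = 4.60 gives A² = 0.01457, so A = 0.1207.

A ≈ 0.121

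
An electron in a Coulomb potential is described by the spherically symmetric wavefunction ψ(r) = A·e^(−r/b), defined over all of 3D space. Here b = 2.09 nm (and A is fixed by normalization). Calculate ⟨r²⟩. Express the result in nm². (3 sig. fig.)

The expectation value is the |ψ|²-weighted average of r^2: ∫ r^2|ψ|² 4πr² dr.
Using ∫₀^∞ rⁿ e^(−αr) dr = n!/αⁿ⁺¹, evaluating both integrals, ⟨r²⟩ = 3·b^2.
With b = 2.09, ⟨r^2⟩ = 13.10.

⟨r^2⟩ ≈ 13.1 nm^2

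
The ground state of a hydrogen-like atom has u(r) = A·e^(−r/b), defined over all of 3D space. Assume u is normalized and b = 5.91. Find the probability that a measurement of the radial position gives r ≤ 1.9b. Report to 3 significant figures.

Integrate the radial probability density 4πr²|u|² over r ≤ 1.9b.
The full normalization integral is A²·[π·b^3] = 1, fixing A².
Let t = r/b; then A², 4π and the length scale all cancel, so P = ∫_{0}^{1.9} t^2·e^(-2·t) dt ÷ ∫_{0}^{∞} t^2·e^(-2·t) dt.
An antiderivative of t^2·e^(-2·t) is -(2·t^2 + 2·t + 1)·e^(-2·t)/4; evaluating from 0 to 1.9 gives 1/4 - 601·e^(-19/5)/200, while the full integral is 1/4.
This evaluates to P = 0.7311.

P ≈ 0.731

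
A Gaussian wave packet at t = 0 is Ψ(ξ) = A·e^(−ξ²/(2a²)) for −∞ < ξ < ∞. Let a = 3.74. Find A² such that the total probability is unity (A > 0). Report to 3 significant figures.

A^2 ≈ 0.151

The normalization condition is ∫|Ψ|² dξ = 1 from −∞ to ∞.
The integral (without the A² prefactor) comes out to √(π)·a.
So A² = (√(π)·a)^(−1).
Substituting a = 3.74 gives A² = 0.1509, so A = 0.3884.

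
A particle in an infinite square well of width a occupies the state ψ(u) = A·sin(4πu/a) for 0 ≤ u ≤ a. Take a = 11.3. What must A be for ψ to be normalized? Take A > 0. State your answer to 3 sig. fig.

A ≈ 0.421

Normalization requires ∫|ψ|² du = 1, integrated from 0 to a.
The integral (without the A² prefactor) comes out to a/2.
With a = 11.3: A² = 0.1770 and A = 0.4207.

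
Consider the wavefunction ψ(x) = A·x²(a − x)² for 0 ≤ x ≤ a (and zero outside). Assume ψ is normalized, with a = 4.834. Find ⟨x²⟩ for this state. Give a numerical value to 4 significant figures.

By definition ⟨x²⟩ = ∫ x^2 |ψ(x)|² dx.
Expanding the polynomial and integrating term by term, the ratio of the moment integral to the normalization integral gives ⟨x²⟩ = 3·a^2/11.
Putting a = 4.834 gives 6.3730.

⟨x^2⟩ ≈ 6.373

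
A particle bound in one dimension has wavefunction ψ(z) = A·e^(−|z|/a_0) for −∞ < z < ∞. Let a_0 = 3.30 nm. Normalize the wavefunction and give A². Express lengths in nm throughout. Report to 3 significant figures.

A^2 ≈ 0.303 nm^(-1)

Normalization requires ∫|ψ|² dz = 1, integrated from −∞ to ∞.
Recall ∫₀^∞ z^m e^(−z/β) dz = m!·β^(m+1), carrying out the integral gives A² · a_0.
Setting this equal to 1 gives A² = 1/(a_0).
Plugging in a_0 = 3.30 yields A = 0.5505.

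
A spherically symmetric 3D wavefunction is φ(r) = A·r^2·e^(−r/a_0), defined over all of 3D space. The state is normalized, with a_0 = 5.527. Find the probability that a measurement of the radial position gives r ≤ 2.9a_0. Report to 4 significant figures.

Integrate the radial probability density 4πr²|φ|² over r ≤ 2.9a_0.
The full normalization integral is A²·[45·π·a_0^7/2] = 1, fixing A².
Substituting u = r/a_0, A², 4π and the length scale all cancel in the ratio: P = ∫_{0}^{2.9} u^6·e^(-2·u) du / ∫_{0}^{∞} u^6·e^(-2·u) du.
Using ∫ u^6·e^(-2·u) du = -(4·u^6 + 12·u^5 + 30·u^4 + 60·u^3 + 90·u^2 + 90·u + 45)·e^(-2·u)/8, the numerator is ≈ 2.03405 and the denominator is 45/8.
This evaluates to P = 0.36161.

P ≈ 0.3616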